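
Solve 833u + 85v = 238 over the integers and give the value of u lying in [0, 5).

Euclid: 833 = 9·85 + 68; 85 = 1·68 + 17; 68 = 4·17 + 0 → gcd = 17; 238 = 17·14.
Back-substitution yields 833·(-1) + 85·(10) = 17, so one solution is u = -1·14 = -14, v = 10·14 = 140.
Solutions in u differ by 85/17 = 5; the one in [0, 5) is -14 mod 5 = 1.

1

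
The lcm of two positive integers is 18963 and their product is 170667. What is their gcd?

9

From gcd × lcm = uv: gcd = 170667 / 18963 = 9.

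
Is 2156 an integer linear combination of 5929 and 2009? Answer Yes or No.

By Bézout, 5929u − 2009v = 2156 has integer solutions iff gcd(5929, 2009) | 2156.
Euclid: 5929 = 2·2009 + 1911; 2009 = 1·1911 + 98; 1911 = 19·98 + 49; 98 = 2·49 + 0. gcd = 49; 2156 mod 49 = 0. Yes.

Yes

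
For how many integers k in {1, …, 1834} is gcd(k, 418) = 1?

790

418 = 2·11·19. Inclusion–exclusion on these primes:
1834 − ⌊1834/2⌋ − ⌊1834/11⌋ − ⌊1834/19⌋ + ⌊1834/22⌋ + ⌊1834/38⌋ + ⌊1834/209⌋ − ⌊1834/418⌋ = 790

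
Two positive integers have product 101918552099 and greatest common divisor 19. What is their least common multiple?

Since gcd(p,q)·lcm(p,q) = pq, lcm = 101918552099/19 = 5364134321.

5364134321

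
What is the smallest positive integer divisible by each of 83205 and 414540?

766484460

83205 = 3² · 5 · 43²; 414540 = 2² · 3² · 5 · 7² · 47
max exponents: 2² · 3² · 5 · 7² · 43² · 47 = 766484460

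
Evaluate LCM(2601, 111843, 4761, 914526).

lcm(2601, 111843) = 2601·111843/gcd = 290903643/2601 = 111843
lcm(111843, 4761) = 111843·4761/gcd = 532484523/9 = 59164947
lcm(59164947, 914526) = 59164947·914526/gcd = 54107882320122/207 = 261390735846

261390735846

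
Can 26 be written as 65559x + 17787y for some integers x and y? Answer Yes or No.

No

By Bézout, 65559x + 17787y = 26 has integer solutions iff gcd(65559, 17787) | 26.
Euclid: 65559 = 3·17787 + 12198; 17787 = 1·12198 + 5589; 12198 = 2·5589 + 1020; 5589 = 5·1020 + 489; 1020 = 2·489 + 42; 489 = 11·42 + 27; 42 = 1·27 + 15; 27 = 1·15 + 12; 15 = 1·12 + 3; 12 = 4·3 + 0. gcd = 3; 26 mod 3 = 2. No.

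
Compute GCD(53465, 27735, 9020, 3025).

5

gcd(53465, 27735): 53465 = 1·27735 + 25730; 27735 = 1·25730 + 2005; 25730 = 12·2005 + 1670; 2005 = 1·1670 + 335; 1670 = 4·335 + 330; 335 = 1·330 + 5; 330 = 66·5 + 0 → 5
gcd(5, 9020): 9020 = 1804·5 + 0 → 5
gcd(5, 3025): 3025 = 605·5 + 0 → 5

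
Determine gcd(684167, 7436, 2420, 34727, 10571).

gcd(684167, 7436): 684167 = 92·7436 + 55; 7436 = 135·55 + 11; 55 = 5·11 + 0 → 11
gcd(11, 2420): 2420 = 220·11 + 0 → 11
gcd(11, 34727): 34727 = 3157·11 + 0 → 11
gcd(11, 10571): 10571 = 961·11 + 0 → 11

11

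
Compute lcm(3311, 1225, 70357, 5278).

4391145708950

lcm(3311, 1225) = 3311·1225/gcd = 4055975/7 = 579425
lcm(579425, 70357) = 579425·70357/gcd = 40766604725/7 = 5823800675
lcm(5823800675, 5278) = 5823800675·5278/gcd = 30738019962650/7 = 4391145708950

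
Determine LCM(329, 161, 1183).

1278823

lcm(329, 161) = 329·161/gcd = 52969/7 = 7567
lcm(7567, 1183) = 7567·1183/gcd = 8951761/7 = 1278823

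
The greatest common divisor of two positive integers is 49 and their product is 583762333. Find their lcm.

Since gcd(m,n)·lcm(m,n) = mn, lcm = 583762333/49 = 11913517.

11913517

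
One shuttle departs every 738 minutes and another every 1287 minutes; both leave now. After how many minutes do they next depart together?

738 = 2 · 3² · 41; 1287 = 3² · 11 · 13
max exponents: 2 · 3² · 11 · 13 · 41 = 105534

105534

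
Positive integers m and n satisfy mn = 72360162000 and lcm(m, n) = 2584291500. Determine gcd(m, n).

gcd·lcm = product, so gcd = 72360162000/2584291500 = 28.

28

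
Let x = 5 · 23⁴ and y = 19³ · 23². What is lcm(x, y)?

9597147095

max exponent per prime: 5 · 19³ · 23⁴ = 9597147095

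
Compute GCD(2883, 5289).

2883 = 3 · 31²
5289 = 3 · 41 · 43
Common: 3 = 3

3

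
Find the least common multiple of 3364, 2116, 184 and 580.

17795560

lcm(3364, 2116) = 3364·2116/gcd = 7118224/4 = 1779556
lcm(1779556, 184) = 1779556·184/gcd = 327438304/92 = 3559112
lcm(3559112, 580) = 3559112·580/gcd = 2064284960/116 = 17795560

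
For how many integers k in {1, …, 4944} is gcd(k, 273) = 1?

2607

Prime factors of 273: 3, 7, 13. Count integers ≤ 4944 divisible by none of them.
By inclusion–exclusion: 4944 − ⌊4944/3⌋ − ⌊4944/7⌋ − ⌊4944/13⌋ + ⌊4944/21⌋ + ⌊4944/39⌋ + ⌊4944/91⌋ − ⌊4944/273⌋ = 2607.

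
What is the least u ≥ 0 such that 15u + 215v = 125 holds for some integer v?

Reduce mod 215: 15u ≡ 125 (mod 215). With g = gcd(15, 215) = 5 dividing 125, divide through: 3u ≡ 25 (mod 43).
Since gcd(3, 43) = 1, u ≡ 25·(3)⁻¹ ≡ 37 (mod 43). Smallest non-negative: 37.

37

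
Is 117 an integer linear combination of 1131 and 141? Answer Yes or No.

gcd(1131, 141): 1131 = 8·141 + 3; 141 = 47·3 + 0 → 3
3 divides 117, so a solution exists.

Yes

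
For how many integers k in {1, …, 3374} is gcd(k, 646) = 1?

1504

646 = 2·17·19. Inclusion–exclusion on these primes:
3374 − ⌊3374/2⌋ − ⌊3374/17⌋ − ⌊3374/19⌋ + ⌊3374/34⌋ + ⌊3374/38⌋ + ⌊3374/323⌋ − ⌊3374/646⌋ = 1504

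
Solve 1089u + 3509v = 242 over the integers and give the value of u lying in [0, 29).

Reduce mod 3509: 1089u ≡ 242 (mod 3509). With g = gcd(1089, 3509) = 121 dividing 242, divide through: 9u ≡ 2 (mod 29).
Since gcd(9, 29) = 1, u ≡ 2·(9)⁻¹ ≡ 26 (mod 29). Smallest non-negative: 26.

26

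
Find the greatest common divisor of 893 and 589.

893 = 19 · 47
589 = 19 · 31
Common: 19 = 19

19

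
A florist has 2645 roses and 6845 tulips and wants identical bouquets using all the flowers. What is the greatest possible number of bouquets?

5

2645 = 5 · 23²
6845 = 5 · 37²
Common: 5 = 5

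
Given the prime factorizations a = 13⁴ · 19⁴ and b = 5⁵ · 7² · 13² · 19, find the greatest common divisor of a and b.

min exponent per shared prime: 13² · 19 = 3211

3211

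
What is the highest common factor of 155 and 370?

Euclid: 370 = 2·155 + 60; 155 = 2·60 + 35; 60 = 1·35 + 25; 35 = 1·25 + 10; 25 = 2·10 + 5; 10 = 2·5 + 0. Last nonzero remainder: 5.

5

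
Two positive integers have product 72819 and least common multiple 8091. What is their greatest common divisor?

gcd·lcm = product, so gcd = 72819/8091 = 9.

9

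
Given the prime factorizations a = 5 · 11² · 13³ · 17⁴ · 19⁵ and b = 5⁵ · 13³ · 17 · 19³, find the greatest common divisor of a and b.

min exponent per shared prime: 5 · 13³ · 17 · 19³ = 1280883955

1280883955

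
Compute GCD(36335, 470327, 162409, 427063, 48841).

169

gcd(36335, 470327): 470327 = 12·36335 + 34307; 36335 = 1·34307 + 2028; 34307 = 16·2028 + 1859; 2028 = 1·1859 + 169; 1859 = 11·169 + 0 → 169
gcd(169, 162409): 162409 = 961·169 + 0 → 169
gcd(169, 427063): 427063 = 2527·169 + 0 → 169
gcd(169, 48841): 48841 = 289·169 + 0 → 169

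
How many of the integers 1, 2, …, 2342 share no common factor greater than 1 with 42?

Prime factors of 42: 2, 3, 7. Count integers ≤ 2342 divisible by none of them.
By inclusion–exclusion: 2342 − ⌊2342/2⌋ − ⌊2342/3⌋ − ⌊2342/7⌋ + ⌊2342/6⌋ + ⌊2342/14⌋ + ⌊2342/21⌋ − ⌊2342/42⌋ = 670.

670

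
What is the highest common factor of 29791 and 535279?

Euclid: 535279 = 17·29791 + 28832; 29791 = 1·28832 + 959; 28832 = 30·959 + 62; 959 = 15·62 + 29; 62 = 2·29 + 4; 29 = 7·4 + 1; 4 = 4·1 + 0. Last nonzero remainder: 1.

1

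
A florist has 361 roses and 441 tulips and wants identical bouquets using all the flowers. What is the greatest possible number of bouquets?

Euclid: 441 = 1·361 + 80; 361 = 4·80 + 41; 80 = 1·41 + 39; 41 = 1·39 + 2; 39 = 19·2 + 1; 2 = 2·1 + 0. Last nonzero remainder: 1.

1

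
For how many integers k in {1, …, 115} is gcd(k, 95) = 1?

Prime factors of 95: 5, 19. Count integers ≤ 115 divisible by none of them.
By inclusion–exclusion: 115 − ⌊115/5⌋ − ⌊115/19⌋ + ⌊115/95⌋ = 87.

87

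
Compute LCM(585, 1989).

585 = 3² · 5 · 13; 1989 = 3² · 13 · 17
max exponents: 3² · 5 · 13 · 17 = 9945

9945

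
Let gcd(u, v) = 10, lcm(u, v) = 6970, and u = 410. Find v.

Using uv = gcd(u,v)·lcm(u,v) = 10·6970 = 69700, we get v = 69700/410 = 170.

170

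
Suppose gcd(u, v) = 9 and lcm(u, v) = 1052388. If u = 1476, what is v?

6417

u·v = gcd·lcm = 9·1052388 = 9471492, so v = 9471492/1476 = 6417.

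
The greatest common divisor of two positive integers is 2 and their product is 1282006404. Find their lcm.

641003202

Since gcd(m,n)·lcm(m,n) = mn, lcm = 1282006404/2 = 641003202.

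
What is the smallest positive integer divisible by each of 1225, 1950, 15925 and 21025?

80357550

1225 = 5² · 7²; 1950 = 2 · 3 · 5² · 13; 15925 = 5² · 7² · 13; 21025 = 5² · 29²
lcm takes max exponent of each prime: 2 · 3 · 5² · 7² · 13 · 29² = 80357550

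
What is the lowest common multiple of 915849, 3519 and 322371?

754510292613

lcm(915849, 3519) = 915849·3519/gcd = 3222872631/9 = 358096959
lcm(358096959, 322371) = 358096959·322371/gcd = 115440074769789/153 = 754510292613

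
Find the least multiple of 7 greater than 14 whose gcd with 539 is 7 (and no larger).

21

Multiples of 7 above 14: 7·3, 7·4, … . Need the cofactor coprime to 539/7 = 77.
Checking s = 3, 4, … the first with gcd(s, 77) = 1 is s = 3, giving 21.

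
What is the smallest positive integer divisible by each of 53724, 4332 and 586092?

947240132124

53724 = 2² · 3 · 11² · 37; 4332 = 2² · 3 · 19²; 586092 = 2² · 3 · 13² · 17²
lcm takes max exponent of each prime: 2² · 3 · 11² · 13² · 17² · 19² · 37 = 947240132124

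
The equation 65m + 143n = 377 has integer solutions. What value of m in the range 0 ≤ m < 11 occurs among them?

Reduce mod 143: 65m ≡ 377 (mod 143). With g = gcd(65, 143) = 13 dividing 377, divide through: 5m ≡ 29 (mod 11).
Since gcd(5, 11) = 1, m ≡ 29·(5)⁻¹ ≡ 8 (mod 11). Smallest non-negative: 8.

8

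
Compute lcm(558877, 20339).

558877 = 11 · 23 · 47²; 20339 = 11 · 43²
max exponents: 11 · 23 · 43² · 47² = 1033363573

1033363573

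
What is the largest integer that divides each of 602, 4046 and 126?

14

gcd(602, 4046): 4046 = 6·602 + 434; 602 = 1·434 + 168; 434 = 2·168 + 98; 168 = 1·98 + 70; 98 = 1·70 + 28; 70 = 2·28 + 14; 28 = 2·14 + 0 → 14
gcd(14, 126): 126 = 9·14 + 0 → 14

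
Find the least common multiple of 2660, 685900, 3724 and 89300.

1579627700

2660 = 2² · 5 · 7 · 19; 685900 = 2² · 5² · 19³; 3724 = 2² · 7² · 19; 89300 = 2² · 5² · 19 · 47
lcm takes max exponent of each prime: 2² · 5² · 7² · 19³ · 47 = 1579627700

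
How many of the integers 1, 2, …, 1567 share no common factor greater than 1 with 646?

699

Prime factors of 646: 2, 17, 19. Count integers ≤ 1567 divisible by none of them.
By inclusion–exclusion: 1567 − ⌊1567/2⌋ − ⌊1567/17⌋ − ⌊1567/19⌋ + ⌊1567/34⌋ + ⌊1567/38⌋ + ⌊1567/323⌋ − ⌊1567/646⌋ = 699.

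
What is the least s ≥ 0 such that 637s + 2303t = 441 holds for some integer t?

26

gcd(637, 2303) = 49 (Euclid: 2303 = 3·637 + 392; 637 = 1·392 + 245; 392 = 1·245 + 147; 245 = 1·147 + 98; 147 = 1·98 + 49; 98 = 2·49 + 0), and 49 | 441.
Extended Euclid: 637·(-18) + 2303·(5) = 49. Scale by 9: s₀ = -162.
General solution s = s₀ + 47k; reducing mod 47 gives s = 26 (and t = -7).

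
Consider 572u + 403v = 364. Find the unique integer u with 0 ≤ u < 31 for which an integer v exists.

Euclid: 572 = 1·403 + 169; 403 = 2·169 + 65; 169 = 2·65 + 39; 65 = 1·39 + 26; 39 = 1·26 + 13; 26 = 2·13 + 0 → gcd = 13; 364 = 13·28.
Back-substitution yields 572·(12) + 403·(-17) = 13, so one solution is u = 12·28 = 336, v = -17·28 = -476.
Solutions in u differ by 403/13 = 31; the one in [0, 31) is 336 mod 31 = 26.

26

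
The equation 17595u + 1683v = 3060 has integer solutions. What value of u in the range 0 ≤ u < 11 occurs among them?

4

Reduce mod 1683: 17595u ≡ 3060 (mod 1683). With g = gcd(17595, 1683) = 153 dividing 3060, divide through: 115u ≡ 20 (mod 11).
Since gcd(115, 11) = 1, u ≡ 20·(115)⁻¹ ≡ 4 (mod 11). Smallest non-negative: 4.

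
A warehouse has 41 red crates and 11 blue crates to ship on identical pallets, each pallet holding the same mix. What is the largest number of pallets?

1

41 = 41
11 = 11
Common: 1 = 1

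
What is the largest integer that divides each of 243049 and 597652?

Euclid: 597652 = 2·243049 + 111554; 243049 = 2·111554 + 19941; 111554 = 5·19941 + 11849; 19941 = 1·11849 + 8092; 11849 = 1·8092 + 3757; 8092 = 2·3757 + 578; 3757 = 6·578 + 289; 578 = 2·289 + 0. Last nonzero remainder: 289.

289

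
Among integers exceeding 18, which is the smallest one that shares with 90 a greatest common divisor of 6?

Multiples of 6 above 18: 6·4, 6·5, … . Need the cofactor coprime to 90/6 = 15.
Checking s = 4, 5, … the first with gcd(s, 15) = 1 is s = 4, giving 24.

24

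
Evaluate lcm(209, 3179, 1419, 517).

209 = 11 · 19; 3179 = 11 · 17²; 1419 = 3 · 11 · 43; 517 = 11 · 47
lcm takes max exponent of each prime: 3 · 11 · 17² · 19 · 43 · 47 = 366211263

366211263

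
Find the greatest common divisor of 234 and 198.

18

Euclid: 234 = 1·198 + 36; 198 = 5·36 + 18; 36 = 2·18 + 0. Last nonzero remainder: 18.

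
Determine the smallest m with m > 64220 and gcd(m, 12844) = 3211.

67431

gcd(m, 12844) = 3211 forces 3211 | m; write m = 3211s. Then gcd(3211s, 3211·4) = 3211·gcd(s, 4), so need gcd(s, 4) = 1.
3211s > 64220 gives s ≥ 21. The least s ≥ 21 coprime to 4 is 21, so m = 3211·21 = 67431.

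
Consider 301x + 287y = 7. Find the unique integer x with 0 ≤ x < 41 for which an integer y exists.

21

Reduce mod 287: 301x ≡ 7 (mod 287). With g = gcd(301, 287) = 7 dividing 7, divide through: 43x ≡ 1 (mod 41).
Since gcd(43, 41) = 1, x ≡ 1·(43)⁻¹ ≡ 21 (mod 41). Smallest non-negative: 21.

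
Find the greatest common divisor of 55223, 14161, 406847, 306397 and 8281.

55223 = 7⁴ · 23; 14161 = 7² · 17²; 406847 = 7² · 19² · 23; 306397 = 7² · 13² · 37; 8281 = 7² · 13²
gcd takes min exponent of each prime: 7² = 49

49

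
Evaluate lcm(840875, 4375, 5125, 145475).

1003075583125

840875 = 5³ · 7 · 31²; 4375 = 5⁴ · 7; 5125 = 5³ · 41; 145475 = 5² · 11 · 23²
lcm takes max exponent of each prime: 5⁴ · 7 · 11 · 23² · 31² · 41 = 1003075583125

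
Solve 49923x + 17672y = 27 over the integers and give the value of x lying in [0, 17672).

Euclid: 49923 = 2·17672 + 14579; 17672 = 1·14579 + 3093; 14579 = 4·3093 + 2207; 3093 = 1·2207 + 886; 2207 = 2·886 + 435; 886 = 2·435 + 16; 435 = 27·16 + 3; 16 = 5·3 + 1; 3 = 3·1 + 0 → gcd = 1; 27 = 1·27.
Back-substitution yields 49923·(-5525) + 17672·(15608) = 1, so one solution is x = -5525·27 = -149175, y = 15608·27 = 421416.
Solutions in x differ by 17672/1 = 17672; the one in [0, 17672) is -149175 mod 17672 = 9873.

9873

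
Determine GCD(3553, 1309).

187

Euclid: 3553 = 2·1309 + 935; 1309 = 1·935 + 374; 935 = 2·374 + 187; 374 = 2·187 + 0. Last nonzero remainder: 187.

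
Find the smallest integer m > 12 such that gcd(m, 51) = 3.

51 = 3·17. Any m with gcd(m, 51) = 3 is a multiple of 3, say 3s, with s coprime to 17.
Need s > 12/3, so s ≥ 5. First s ≥ 5 with gcd(s, 17) = 1 is s = 5. Thus m = 3·5 = 15.

15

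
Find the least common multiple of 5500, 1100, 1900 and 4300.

4493500

5500 = 2² · 5³ · 11; 1100 = 2² · 5² · 11; 1900 = 2² · 5² · 19; 4300 = 2² · 5² · 43
lcm takes max exponent of each prime: 2² · 5³ · 11 · 19 · 43 = 4493500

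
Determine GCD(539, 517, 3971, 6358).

11

539 = 7² · 11; 517 = 11 · 47; 3971 = 11 · 19²; 6358 = 2 · 11 · 17²
gcd takes min exponent of each prime: 11 = 11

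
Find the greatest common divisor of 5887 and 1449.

7

Euclid: 5887 = 4·1449 + 91; 1449 = 15·91 + 84; 91 = 1·84 + 7; 84 = 12·7 + 0. Last nonzero remainder: 7.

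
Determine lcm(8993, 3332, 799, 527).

2568148996

8993 = 17 · 23²; 3332 = 2² · 7² · 17; 799 = 17 · 47; 527 = 17 · 31
lcm takes max exponent of each prime: 2² · 7² · 17 · 23² · 31 · 47 = 2568148996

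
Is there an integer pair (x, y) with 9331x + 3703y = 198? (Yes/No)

By Bézout, 9331x + 3703y = 198 has integer solutions iff gcd(9331, 3703) | 198.
Euclid: 9331 = 2·3703 + 1925; 3703 = 1·1925 + 1778; 1925 = 1·1778 + 147; 1778 = 12·147 + 14; 147 = 10·14 + 7; 14 = 2·7 + 0. gcd = 7; 198 mod 7 = 2. No.

No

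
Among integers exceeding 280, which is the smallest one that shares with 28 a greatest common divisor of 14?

Multiples of 14 above 280: 14·21, 14·22, … . Need the cofactor coprime to 28/14 = 2.
Checking s = 21, 22, … the first with gcd(s, 2) = 1 is s = 21, giving 294.

294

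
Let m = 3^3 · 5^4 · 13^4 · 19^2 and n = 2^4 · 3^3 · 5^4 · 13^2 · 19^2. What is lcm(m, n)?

2783840670000

max exponent per prime: 2^4 · 3^3 · 5^4 · 13^4 · 19^2 = 2783840670000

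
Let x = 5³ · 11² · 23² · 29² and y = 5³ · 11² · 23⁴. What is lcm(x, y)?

3559612500125

max exponent per prime: 5³ · 11² · 23⁴ · 29² = 3559612500125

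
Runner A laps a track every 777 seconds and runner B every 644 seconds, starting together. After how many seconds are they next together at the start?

71484

777 = 3 · 7 · 37; 644 = 2² · 7 · 23
max exponents: 2² · 3 · 7 · 23 · 37 = 71484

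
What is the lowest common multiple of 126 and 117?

1638

126 = 2 · 3² · 7; 117 = 3² · 13
max exponents: 2 · 3² · 7 · 13 = 1638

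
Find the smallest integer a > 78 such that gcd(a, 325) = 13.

91

Multiples of 13 above 78: 13·7, 13·8, … . Need the cofactor coprime to 325/13 = 25.
Checking s = 7, 8, … the first with gcd(s, 25) = 1 is s = 7, giving 91.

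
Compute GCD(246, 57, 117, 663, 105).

3

gcd(246, 57): 246 = 4·57 + 18; 57 = 3·18 + 3; 18 = 6·3 + 0 → 3
gcd(3, 117): 117 = 39·3 + 0 → 3
gcd(3, 663): 663 = 221·3 + 0 → 3
gcd(3, 105): 105 = 35·3 + 0 → 3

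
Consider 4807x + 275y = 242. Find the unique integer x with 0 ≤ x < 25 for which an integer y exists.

6

Reduce mod 275: 4807x ≡ 242 (mod 275). With g = gcd(4807, 275) = 11 dividing 242, divide through: 437x ≡ 22 (mod 25).
Since gcd(437, 25) = 1, x ≡ 22·(437)⁻¹ ≡ 6 (mod 25). Smallest non-negative: 6.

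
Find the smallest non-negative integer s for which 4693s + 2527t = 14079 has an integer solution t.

Reduce mod 2527: 4693s ≡ 14079 (mod 2527). With g = gcd(4693, 2527) = 361 dividing 14079, divide through: 13s ≡ 39 (mod 7).
Since gcd(13, 7) = 1, s ≡ 39·(13)⁻¹ ≡ 3 (mod 7). Smallest non-negative: 3.

3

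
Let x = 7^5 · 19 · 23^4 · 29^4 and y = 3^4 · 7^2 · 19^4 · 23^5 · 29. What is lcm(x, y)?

807645531262044449664081

max exponent per prime: 3^4 · 7^5 · 19^4 · 23^5 · 29^4 = 807645531262044449664081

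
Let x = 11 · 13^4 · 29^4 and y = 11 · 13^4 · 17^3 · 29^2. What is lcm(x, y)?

1091703870677563

max exponent per prime: 11 · 13^4 · 17^3 · 29^4 = 1091703870677563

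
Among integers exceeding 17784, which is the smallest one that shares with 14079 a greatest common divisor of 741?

18525

gcd(t, 14079) = 741 forces 741 | t; write t = 741s. Then gcd(741s, 741·19) = 741·gcd(s, 19), so need gcd(s, 19) = 1.
741s > 17784 gives s ≥ 25. The least s ≥ 25 coprime to 19 is 25, so t = 741·25 = 18525.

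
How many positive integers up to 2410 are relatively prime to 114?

Prime factors of 114: 2, 3, 19. Count integers ≤ 2410 divisible by none of them.
By inclusion–exclusion: 2410 − ⌊2410/2⌋ − ⌊2410/3⌋ − ⌊2410/19⌋ + ⌊2410/6⌋ + ⌊2410/38⌋ + ⌊2410/57⌋ − ⌊2410/114⌋ = 761.

761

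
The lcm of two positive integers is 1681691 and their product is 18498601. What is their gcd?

11

From gcd × lcm = ab: gcd = 18498601 / 1681691 = 11.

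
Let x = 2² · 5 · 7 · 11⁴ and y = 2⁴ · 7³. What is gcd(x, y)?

28

min exponent per shared prime: 2² · 7 = 28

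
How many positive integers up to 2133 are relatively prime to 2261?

1631

2261 = 7·17·19. Inclusion–exclusion on these primes:
2133 − ⌊2133/7⌋ − ⌊2133/17⌋ − ⌊2133/19⌋ + ⌊2133/119⌋ + ⌊2133/133⌋ + ⌊2133/323⌋ − ⌊2133/2261⌋ = 1631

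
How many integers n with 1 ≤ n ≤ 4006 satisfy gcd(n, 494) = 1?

1752

Prime factors of 494: 2, 13, 19. Count integers ≤ 4006 divisible by none of them.
By inclusion–exclusion: 4006 − ⌊4006/2⌋ − ⌊4006/13⌋ − ⌊4006/19⌋ + ⌊4006/26⌋ + ⌊4006/38⌋ + ⌊4006/247⌋ − ⌊4006/494⌋ = 1752.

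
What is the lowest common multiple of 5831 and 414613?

gcd first: 414613 = 71·5831 + 612; 5831 = 9·612 + 323; 612 = 1·323 + 289; 323 = 1·289 + 34; 289 = 8·34 + 17; 34 = 2·17 + 0 → gcd = 17
lcm = 5831·414613/gcd = 2417608403/17 = 142212259

142212259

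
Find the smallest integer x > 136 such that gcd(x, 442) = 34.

442 = 34·13. Any x with gcd(x, 442) = 34 is a multiple of 34, say 34s, with s coprime to 13.
Need s > 136/34, so s ≥ 5. First s ≥ 5 with gcd(s, 13) = 1 is s = 5. Thus x = 34·5 = 170.

170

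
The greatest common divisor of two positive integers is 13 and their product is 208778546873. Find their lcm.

Since gcd(a,b)·lcm(a,b) = ab, lcm = 208778546873/13 = 16059888221.

16059888221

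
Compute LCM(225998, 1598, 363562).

393010522

lcm(225998, 1598) = 225998·1598/gcd = 361144804/34 = 10621906
lcm(10621906, 363562) = 10621906·363562/gcd = 3861721389172/9826 = 393010522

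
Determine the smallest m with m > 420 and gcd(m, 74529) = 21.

462

gcd(m, 74529) = 21 forces 21 | m; write m = 21s. Then gcd(21s, 21·3549) = 21·gcd(s, 3549), so need gcd(s, 3549) = 1.
21s > 420 gives s ≥ 21. The least s ≥ 21 coprime to 3549 is 22, so m = 21·22 = 462.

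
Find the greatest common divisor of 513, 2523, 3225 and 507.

3

513 = 3³ · 19; 2523 = 3 · 29²; 3225 = 3 · 5² · 43; 507 = 3 · 13²
gcd takes min exponent of each prime: 3 = 3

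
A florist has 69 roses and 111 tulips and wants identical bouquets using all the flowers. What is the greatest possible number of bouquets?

3

69 = 3 · 23
111 = 3 · 37
Common: 3 = 3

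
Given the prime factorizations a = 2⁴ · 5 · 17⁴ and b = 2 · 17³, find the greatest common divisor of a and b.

min exponent per shared prime: 2 · 17³ = 9826

9826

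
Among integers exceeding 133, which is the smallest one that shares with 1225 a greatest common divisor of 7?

154

1225 = 7·175. Any t with gcd(t, 1225) = 7 is a multiple of 7, say 7s, with s coprime to 175.
Need s > 133/7, so s ≥ 20. First s ≥ 20 with gcd(s, 175) = 1 is s = 22. Thus t = 7·22 = 154.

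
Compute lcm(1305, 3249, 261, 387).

20257515

1305 = 3² · 5 · 29; 3249 = 3² · 19²; 261 = 3² · 29; 387 = 3² · 43
lcm takes max exponent of each prime: 3² · 5 · 19² · 29 · 43 = 20257515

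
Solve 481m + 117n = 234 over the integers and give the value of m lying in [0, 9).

0

Reduce mod 117: 481m ≡ 234 (mod 117). With g = gcd(481, 117) = 13 dividing 234, divide through: 37m ≡ 18 (mod 9).
Since gcd(37, 9) = 1, m ≡ 18·(37)⁻¹ ≡ 0 (mod 9). Smallest non-negative: 0.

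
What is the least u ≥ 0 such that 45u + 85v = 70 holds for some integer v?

gcd(45, 85) = 5 (Euclid: 85 = 1·45 + 40; 45 = 1·40 + 5; 40 = 8·5 + 0), and 5 | 70.
Extended Euclid: 45·(2) + 85·(-1) = 5. Scale by 14: u₀ = 28.
General solution u = u₀ + 17t; reducing mod 17 gives u = 11 (and v = -5).

11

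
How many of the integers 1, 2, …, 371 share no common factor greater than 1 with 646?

Prime factors of 646: 2, 17, 19. Count integers ≤ 371 divisible by none of them.
By inclusion–exclusion: 371 − ⌊371/2⌋ − ⌊371/17⌋ − ⌊371/19⌋ + ⌊371/34⌋ + ⌊371/38⌋ + ⌊371/323⌋ − ⌊371/646⌋ = 166.

166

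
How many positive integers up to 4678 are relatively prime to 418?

2014

Prime factors of 418: 2, 11, 19. Count integers ≤ 4678 divisible by none of them.
By inclusion–exclusion: 4678 − ⌊4678/2⌋ − ⌊4678/11⌋ − ⌊4678/19⌋ + ⌊4678/22⌋ + ⌊4678/38⌋ + ⌊4678/209⌋ − ⌊4678/418⌋ = 2014.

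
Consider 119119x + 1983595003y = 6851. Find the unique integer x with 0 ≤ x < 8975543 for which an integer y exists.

gcd(119119, 1983595003) = 221 (Euclid: 1983595003 = 16652·119119 + 25415; 119119 = 4·25415 + 17459; 25415 = 1·17459 + 7956; 17459 = 2·7956 + 1547; 7956 = 5·1547 + 221; 1547 = 7·221 + 0), and 221 | 6851.
Extended Euclid: 119119·(-1248916) + 1983595003·(75) = 221. Scale by 31: x₀ = -38716396.
General solution x = x₀ + 8975543t; reducing mod 8975543 gives x = 6161319 (and y = -370).

6161319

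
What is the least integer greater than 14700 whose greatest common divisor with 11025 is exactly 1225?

11025 = 1225·9. Any t with gcd(t, 11025) = 1225 is a multiple of 1225, say 1225s, with s coprime to 9.
Need s > 14700/1225, so s ≥ 13. First s ≥ 13 with gcd(s, 9) = 1 is s = 13. Thus t = 1225·13 = 15925.

15925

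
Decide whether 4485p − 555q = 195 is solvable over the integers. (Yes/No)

Yes

gcd(4485, 555): 4485 = 8·555 + 45; 555 = 12·45 + 15; 45 = 3·15 + 0 → 15
15 divides 195, so a solution exists.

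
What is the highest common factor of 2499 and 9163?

833

Euclid: 9163 = 3·2499 + 1666; 2499 = 1·1666 + 833; 1666 = 2·833 + 0. Last nonzero remainder: 833.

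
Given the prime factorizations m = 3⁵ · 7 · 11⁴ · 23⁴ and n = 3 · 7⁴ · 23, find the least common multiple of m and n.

2390454701594883

max exponent per prime: 3⁵ · 7⁴ · 11⁴ · 23⁴ = 2390454701594883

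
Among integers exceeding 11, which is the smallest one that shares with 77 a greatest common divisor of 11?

gcd(a, 77) = 11 forces 11 | a; write a = 11s. Then gcd(11s, 11·7) = 11·gcd(s, 7), so need gcd(s, 7) = 1.
11s > 11 gives s ≥ 2. The least s ≥ 2 coprime to 7 is 2, so a = 11·2 = 22.

22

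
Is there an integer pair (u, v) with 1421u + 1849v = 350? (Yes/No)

gcd(1421, 1849): 1849 = 1·1421 + 428; 1421 = 3·428 + 137; 428 = 3·137 + 17; 137 = 8·17 + 1; 17 = 17·1 + 0 → 1
1 divides 350, so a solution exists.

Yes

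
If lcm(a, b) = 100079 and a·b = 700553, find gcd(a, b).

7

gcd·lcm = product, so gcd = 700553/100079 = 7.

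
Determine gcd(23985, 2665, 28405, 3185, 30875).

65

gcd(23985, 2665): 23985 = 9·2665 + 0 → 2665
gcd(2665, 28405): 28405 = 10·2665 + 1755; 2665 = 1·1755 + 910; 1755 = 1·910 + 845; 910 = 1·845 + 65; 845 = 13·65 + 0 → 65
gcd(65, 3185): 3185 = 49·65 + 0 → 65
gcd(65, 30875): 30875 = 475·65 + 0 → 65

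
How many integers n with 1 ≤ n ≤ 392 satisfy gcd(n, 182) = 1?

Prime factors of 182: 2, 7, 13. Count integers ≤ 392 divisible by none of them.
By inclusion–exclusion: 392 − ⌊392/2⌋ − ⌊392/7⌋ − ⌊392/13⌋ + ⌊392/14⌋ + ⌊392/26⌋ + ⌊392/91⌋ − ⌊392/182⌋ = 155.

155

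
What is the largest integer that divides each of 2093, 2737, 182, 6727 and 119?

gcd(2093, 2737): 2737 = 1·2093 + 644; 2093 = 3·644 + 161; 644 = 4·161 + 0 → 161
gcd(161, 182): 182 = 1·161 + 21; 161 = 7·21 + 14; 21 = 1·14 + 7; 14 = 2·7 + 0 → 7
gcd(7, 6727): 6727 = 961·7 + 0 → 7
gcd(7, 119): 119 = 17·7 + 0 → 7

7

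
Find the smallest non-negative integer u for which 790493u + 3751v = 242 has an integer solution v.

gcd(790493, 3751) = 121 (Euclid: 790493 = 210·3751 + 2783; 3751 = 1·2783 + 968; 2783 = 2·968 + 847; 968 = 1·847 + 121; 847 = 7·121 + 0), and 121 | 242.
Extended Euclid: 790493·(-4) + 3751·(843) = 121. Scale by 2: u₀ = -8.
General solution u = u₀ + 31t; reducing mod 31 gives u = 23 (and v = -4847).

23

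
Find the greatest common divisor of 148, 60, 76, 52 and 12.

gcd(148, 60): 148 = 2·60 + 28; 60 = 2·28 + 4; 28 = 7·4 + 0 → 4
gcd(4, 76): 76 = 19·4 + 0 → 4
gcd(4, 52): 52 = 13·4 + 0 → 4
gcd(4, 12): 12 = 3·4 + 0 → 4

4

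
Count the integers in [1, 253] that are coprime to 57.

160

57 = 3·19. Inclusion–exclusion on these primes:
253 − ⌊253/3⌋ − ⌊253/19⌋ + ⌊253/57⌋ = 160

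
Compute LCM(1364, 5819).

gcd first: 5819 = 4·1364 + 363; 1364 = 3·363 + 275; 363 = 1·275 + 88; 275 = 3·88 + 11; 88 = 8·11 + 0 → gcd = 11
lcm = 1364·5819/gcd = 7937116/11 = 721556

721556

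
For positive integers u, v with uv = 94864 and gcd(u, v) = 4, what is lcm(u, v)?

23716

For any two positive integers, gcd × lcm equals their product. Hence lcm = 94864 / 4 = 23716.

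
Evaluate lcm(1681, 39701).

66737381

1681 = 41²; 39701 = 29 · 37²
max exponents: 29 · 37² · 41² = 66737381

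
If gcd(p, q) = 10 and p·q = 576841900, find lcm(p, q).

Since gcd(p,q)·lcm(p,q) = pq, lcm = 576841900/10 = 57684190.

57684190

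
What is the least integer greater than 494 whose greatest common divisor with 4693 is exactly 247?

4693 = 247·19. Any k with gcd(k, 4693) = 247 is a multiple of 247, say 247s, with s coprime to 19.
Need s > 494/247, so s ≥ 3. First s ≥ 3 with gcd(s, 19) = 1 is s = 3. Thus k = 247·3 = 741.

741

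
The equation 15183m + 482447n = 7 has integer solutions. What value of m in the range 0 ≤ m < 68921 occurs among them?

Reduce mod 482447: 15183m ≡ 7 (mod 482447). With g = gcd(15183, 482447) = 7 dividing 7, divide through: 2169m ≡ 1 (mod 68921).
Since gcd(2169, 68921) = 1, m ≡ 1·(2169)⁻¹ ≡ 52080 (mod 68921). Smallest non-negative: 52080.

52080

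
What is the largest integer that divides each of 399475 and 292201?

399475 = 5² · 19 · 29²
292201 = 7 · 13³ · 19
Common: 19 = 19

19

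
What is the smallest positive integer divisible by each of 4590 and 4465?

4098870

4590 = 2 · 3³ · 5 · 17; 4465 = 5 · 19 · 47
max exponents: 2 · 3³ · 5 · 17 · 19 · 47 = 4098870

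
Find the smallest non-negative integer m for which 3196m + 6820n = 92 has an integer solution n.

382

Reduce mod 6820: 3196m ≡ 92 (mod 6820). With g = gcd(3196, 6820) = 4 dividing 92, divide through: 799m ≡ 23 (mod 1705).
Since gcd(799, 1705) = 1, m ≡ 23·(799)⁻¹ ≡ 382 (mod 1705). Smallest non-negative: 382.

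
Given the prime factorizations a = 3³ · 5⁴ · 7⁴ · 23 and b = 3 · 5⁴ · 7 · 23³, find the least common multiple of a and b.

492968818125

max exponent per prime: 3³ · 5⁴ · 7⁴ · 23³ = 492968818125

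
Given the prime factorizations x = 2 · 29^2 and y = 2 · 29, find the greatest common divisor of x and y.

min exponent per shared prime: 2 · 29 = 58

58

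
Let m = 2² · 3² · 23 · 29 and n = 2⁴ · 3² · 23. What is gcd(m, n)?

min exponent per shared prime: 2² · 3² · 23 = 828

828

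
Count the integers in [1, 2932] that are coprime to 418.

1263

418 = 2·11·19. Inclusion–exclusion on these primes:
2932 − ⌊2932/2⌋ − ⌊2932/11⌋ − ⌊2932/19⌋ + ⌊2932/22⌋ + ⌊2932/38⌋ + ⌊2932/209⌋ − ⌊2932/418⌋ = 1263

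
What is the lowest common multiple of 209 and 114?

1254

gcd first: 209 = 1·114 + 95; 114 = 1·95 + 19; 95 = 5·19 + 0 → gcd = 19
lcm = 209·114/gcd = 23826/19 = 1254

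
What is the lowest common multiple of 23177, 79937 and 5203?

23177 = 7² · 11 · 43; 79937 = 11 · 13² · 43; 5203 = 11² · 43
lcm takes max exponent of each prime: 7² · 11² · 13² · 43 = 43086043

43086043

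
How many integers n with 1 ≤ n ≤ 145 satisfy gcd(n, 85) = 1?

85 = 5·17. Inclusion–exclusion on these primes:
145 − ⌊145/5⌋ − ⌊145/17⌋ + ⌊145/85⌋ = 109

109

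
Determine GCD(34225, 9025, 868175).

25

gcd(34225, 9025): 34225 = 3·9025 + 7150; 9025 = 1·7150 + 1875; 7150 = 3·1875 + 1525; 1875 = 1·1525 + 350; 1525 = 4·350 + 125; 350 = 2·125 + 100; 125 = 1·100 + 25; 100 = 4·25 + 0 → 25
gcd(25, 868175): 868175 = 34727·25 + 0 → 25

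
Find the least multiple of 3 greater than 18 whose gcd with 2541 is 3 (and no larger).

24

Multiples of 3 above 18: 3·7, 3·8, … . Need the cofactor coprime to 2541/3 = 847.
Checking s = 7, 8, … the first with gcd(s, 847) = 1 is s = 8, giving 24.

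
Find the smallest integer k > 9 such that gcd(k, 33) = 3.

gcd(k, 33) = 3 forces 3 | k; write k = 3s. Then gcd(3s, 3·11) = 3·gcd(s, 11), so need gcd(s, 11) = 1.
3s > 9 gives s ≥ 4. The least s ≥ 4 coprime to 11 is 4, so k = 3·4 = 12.

12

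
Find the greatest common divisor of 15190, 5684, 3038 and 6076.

gcd(15190, 5684): 15190 = 2·5684 + 3822; 5684 = 1·3822 + 1862; 3822 = 2·1862 + 98; 1862 = 19·98 + 0 → 98
gcd(98, 3038): 3038 = 31·98 + 0 → 98
gcd(98, 6076): 6076 = 62·98 + 0 → 98

98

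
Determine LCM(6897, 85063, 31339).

1786323

lcm(6897, 85063) = 6897·85063/gcd = 586679511/2299 = 255189
lcm(255189, 31339) = 255189·31339/gcd = 7997368071/4477 = 1786323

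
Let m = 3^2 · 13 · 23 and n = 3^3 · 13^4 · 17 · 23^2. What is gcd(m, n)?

min exponent per shared prime: 3^2 · 13 · 23 = 2691

2691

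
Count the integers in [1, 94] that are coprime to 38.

38 = 2·19. Inclusion–exclusion on these primes:
94 − ⌊94/2⌋ − ⌊94/19⌋ + ⌊94/38⌋ = 45

45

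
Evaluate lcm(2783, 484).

2783 = 11² · 23; 484 = 2² · 11²
max exponents: 2² · 11² · 23 = 11132

11132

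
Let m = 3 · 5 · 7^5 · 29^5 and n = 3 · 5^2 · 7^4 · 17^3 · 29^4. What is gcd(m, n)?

25472725215

min exponent per shared prime: 3 · 5 · 7^4 · 29^4 = 25472725215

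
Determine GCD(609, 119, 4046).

gcd(609, 119): 609 = 5·119 + 14; 119 = 8·14 + 7; 14 = 2·7 + 0 → 7
gcd(7, 4046): 4046 = 578·7 + 0 → 7

7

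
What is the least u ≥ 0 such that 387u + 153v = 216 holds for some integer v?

14

gcd(387, 153) = 9 (Euclid: 387 = 2·153 + 81; 153 = 1·81 + 72; 81 = 1·72 + 9; 72 = 8·9 + 0), and 9 | 216.
Extended Euclid: 387·(2) + 153·(-5) = 9. Scale by 24: u₀ = 48.
General solution u = u₀ + 17t; reducing mod 17 gives u = 14 (and v = -34).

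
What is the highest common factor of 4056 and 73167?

3

4056 = 2³ · 3 · 13²
73167 = 3 · 29³
Common: 3 = 3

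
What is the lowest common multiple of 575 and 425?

9775

gcd first: 575 = 1·425 + 150; 425 = 2·150 + 125; 150 = 1·125 + 25; 125 = 5·25 + 0 → gcd = 25
lcm = 575·425/gcd = 244375/25 = 9775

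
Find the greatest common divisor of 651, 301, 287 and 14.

7

651 = 3 · 7 · 31; 301 = 7 · 43; 287 = 7 · 41; 14 = 2 · 7
gcd takes min exponent of each prime: 7 = 7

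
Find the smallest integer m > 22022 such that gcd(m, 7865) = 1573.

25168

Multiples of 1573 above 22022: 1573·15, 1573·16, … . Need the cofactor coprime to 7865/1573 = 5.
Checking s = 15, 16, … the first with gcd(s, 5) = 1 is s = 16, giving 25168.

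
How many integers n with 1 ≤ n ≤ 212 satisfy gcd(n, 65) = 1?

157

65 = 5·13. Inclusion–exclusion on these primes:
212 − ⌊212/5⌋ − ⌊212/13⌋ + ⌊212/65⌋ = 157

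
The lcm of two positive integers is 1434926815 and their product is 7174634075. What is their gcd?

5

gcd·lcm = product, so gcd = 7174634075/1434926815 = 5.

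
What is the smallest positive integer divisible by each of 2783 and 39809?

2783 = 11² · 23; 39809 = 7 · 11² · 47
max exponents: 7 · 11² · 23 · 47 = 915607

915607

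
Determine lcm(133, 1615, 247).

133 = 7 · 19; 1615 = 5 · 17 · 19; 247 = 13 · 19
lcm takes max exponent of each prime: 5 · 7 · 13 · 17 · 19 = 146965

146965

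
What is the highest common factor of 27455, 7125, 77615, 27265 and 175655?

27455 = 5 · 17² · 19; 7125 = 3 · 5³ · 19; 77615 = 5 · 19² · 43; 27265 = 5 · 7 · 19 · 41; 175655 = 5 · 19 · 43²
gcd takes min exponent of each prime: 5 · 19 = 95

95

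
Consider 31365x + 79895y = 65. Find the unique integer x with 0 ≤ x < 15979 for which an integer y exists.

8434

Euclid: 79895 = 2·31365 + 17165; 31365 = 1·17165 + 14200; 17165 = 1·14200 + 2965; 14200 = 4·2965 + 2340; 2965 = 1·2340 + 625; 2340 = 3·625 + 465; 625 = 1·465 + 160; 465 = 2·160 + 145; 160 = 1·145 + 15; 145 = 9·15 + 10; 15 = 1·10 + 5; 10 = 2·5 + 0 → gcd = 5; 65 = 5·13.
Back-substitution yields 31365·(-5497) + 79895·(2158) = 5, so one solution is x = -5497·13 = -71461, y = 2158·13 = 28054.
Solutions in x differ by 79895/5 = 15979; the one in [0, 15979) is -71461 mod 15979 = 8434.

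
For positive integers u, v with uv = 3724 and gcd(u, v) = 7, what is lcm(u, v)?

532

For any two positive integers, gcd × lcm equals their product. Hence lcm = 3724 / 7 = 532.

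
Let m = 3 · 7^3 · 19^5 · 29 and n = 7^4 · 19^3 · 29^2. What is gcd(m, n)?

68226473

min exponent per shared prime: 7^3 · 19^3 · 29 = 68226473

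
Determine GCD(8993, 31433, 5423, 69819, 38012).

gcd(8993, 31433): 31433 = 3·8993 + 4454; 8993 = 2·4454 + 85; 4454 = 52·85 + 34; 85 = 2·34 + 17; 34 = 2·17 + 0 → 17
gcd(17, 5423): 5423 = 319·17 + 0 → 17
gcd(17, 69819): 69819 = 4107·17 + 0 → 17
gcd(17, 38012): 38012 = 2236·17 + 0 → 17

17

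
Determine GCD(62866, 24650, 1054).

gcd(62866, 24650): 62866 = 2·24650 + 13566; 24650 = 1·13566 + 11084; 13566 = 1·11084 + 2482; 11084 = 4·2482 + 1156; 2482 = 2·1156 + 170; 1156 = 6·170 + 136; 170 = 1·136 + 34; 136 = 4·34 + 0 → 34
gcd(34, 1054): 1054 = 31·34 + 0 → 34

34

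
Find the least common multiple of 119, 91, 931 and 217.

6378281

lcm(119, 91) = 119·91/gcd = 10829/7 = 1547
lcm(1547, 931) = 1547·931/gcd = 1440257/7 = 205751
lcm(205751, 217) = 205751·217/gcd = 44647967/7 = 6378281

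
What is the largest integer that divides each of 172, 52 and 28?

172 = 2² · 43; 52 = 2² · 13; 28 = 2² · 7
gcd takes min exponent of each prime: 2² = 4

4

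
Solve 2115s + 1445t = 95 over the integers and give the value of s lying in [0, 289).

gcd(2115, 1445) = 5 (Euclid: 2115 = 1·1445 + 670; 1445 = 2·670 + 105; 670 = 6·105 + 40; 105 = 2·40 + 25; 40 = 1·25 + 15; 25 = 1·15 + 10; 15 = 1·10 + 5; 10 = 2·5 + 0), and 5 | 95.
Extended Euclid: 2115·(110) + 1445·(-161) = 5. Scale by 19: s₀ = 2090.
General solution s = s₀ + 289k; reducing mod 289 gives s = 67 (and t = -98).

67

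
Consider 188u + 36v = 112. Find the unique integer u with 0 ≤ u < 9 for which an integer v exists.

5

Reduce mod 36: 188u ≡ 112 (mod 36). With g = gcd(188, 36) = 4 dividing 112, divide through: 47u ≡ 28 (mod 9).
Since gcd(47, 9) = 1, u ≡ 28·(47)⁻¹ ≡ 5 (mod 9). Smallest non-negative: 5.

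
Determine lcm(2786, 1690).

gcd first: 2786 = 1·1690 + 1096; 1690 = 1·1096 + 594; 1096 = 1·594 + 502; 594 = 1·502 + 92; 502 = 5·92 + 42; 92 = 2·42 + 8; 42 = 5·8 + 2; 8 = 4·2 + 0 → gcd = 2
lcm = 2786·1690/gcd = 4708340/2 = 2354170

2354170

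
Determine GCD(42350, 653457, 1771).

gcd(42350, 653457): 653457 = 15·42350 + 18207; 42350 = 2·18207 + 5936; 18207 = 3·5936 + 399; 5936 = 14·399 + 350; 399 = 1·350 + 49; 350 = 7·49 + 7; 49 = 7·7 + 0 → 7
gcd(7, 1771): 1771 = 253·7 + 0 → 7

7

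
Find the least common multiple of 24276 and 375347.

24276 = 2² · 3 · 7 · 17²; 375347 = 7 · 29 · 43²
max exponents: 2² · 3 · 7 · 17² · 29 · 43² = 1301703396

1301703396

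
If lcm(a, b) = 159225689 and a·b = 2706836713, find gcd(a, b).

gcd·lcm = product, so gcd = 2706836713/159225689 = 17.

17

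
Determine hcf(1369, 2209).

1369 = 37²
2209 = 47²
Common: 1 = 1

1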